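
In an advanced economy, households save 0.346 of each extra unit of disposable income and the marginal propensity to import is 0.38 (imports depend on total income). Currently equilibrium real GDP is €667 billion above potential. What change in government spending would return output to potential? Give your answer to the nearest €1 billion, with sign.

−€484 billion

MPC = 1 − MPS = 1 − 0.346 = 0.654.
Spending multiplier = 1/(1 − c + m) = 1/(1 − 0.654 + 0.38) = 1/0.726 ≈ 1.377.
Need ΔY = −€667 billion, so ΔG = ΔY/k = (−€667 billion) × 0.726 ≈ −€484 billion.
The government should cut government spending by €484 billion.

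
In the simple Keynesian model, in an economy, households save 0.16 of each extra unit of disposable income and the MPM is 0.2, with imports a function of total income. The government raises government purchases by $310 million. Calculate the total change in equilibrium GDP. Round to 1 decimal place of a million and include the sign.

+$861.1 million

MPC = 1 − MPS = 1 − 0.16 = 0.84.
Government-spending multiplier = 1/(1 − c + m) = 1/(1 − 0.84 + 0.2) = 1/0.36 ≈ 2.778.
ΔY = k × ΔG = (+$310 million) / 0.36 ≈ +$861.1 million.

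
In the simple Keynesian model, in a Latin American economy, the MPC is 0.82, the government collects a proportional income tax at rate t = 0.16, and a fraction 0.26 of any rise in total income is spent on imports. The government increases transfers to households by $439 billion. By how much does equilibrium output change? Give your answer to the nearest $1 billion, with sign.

+$630 billion

The transfer change shifts disposable income by +$439 billion, so first-round consumption changes by c·ΔTR = 0.82 × (+$439 billion) = +$359.98 billion.
Expenditure multiplier = 1/(1 − c(1−t) + m) = 1/(1 − 0.82×0.84 + 0.26) = 1/0.5712 ≈ 1.751.
The transfer multiplier is c × k ≈ 1.436, so ΔY = k × (c·ΔTR) = (+$359.98 billion) / 0.5712 ≈ +$630 billion.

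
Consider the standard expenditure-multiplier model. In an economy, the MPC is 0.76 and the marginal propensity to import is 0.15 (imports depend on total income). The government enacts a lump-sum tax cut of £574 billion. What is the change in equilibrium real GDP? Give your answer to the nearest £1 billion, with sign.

A lump-sum tax change of −£574 billion shifts disposable income by +£574 billion; first-round consumption changes by −c × ΔT = −0.76 × (−£574 billion) = +£436.24 billion.
Expenditure multiplier = 1/(1 − c + m) = 1/(1 − 0.76 + 0.15) = 1/0.39 ≈ 2.564.
The tax multiplier is −c × k ≈ −1.949, so ΔY = k × (−c·ΔT) = (+£436.24 billion) / 0.39 ≈ +£1,119 billion.

+£1,119 billion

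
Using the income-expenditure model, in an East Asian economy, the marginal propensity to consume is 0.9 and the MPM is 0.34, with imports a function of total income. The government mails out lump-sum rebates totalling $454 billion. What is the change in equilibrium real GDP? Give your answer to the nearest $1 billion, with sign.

A lump-sum tax change of −$454 billion shifts disposable income by +$454 billion; first-round consumption changes by −c × ΔT = −0.9 × (−$454 billion) = +$408.6 billion.
Expenditure multiplier = 1/(1 − c + m) = 1/(1 − 0.9 + 0.34) = 1/0.44 ≈ 2.273.
The tax multiplier is −c × k ≈ −2.045, so ΔY = k × (−c·ΔT) = (+$408.6 billion) / 0.44 ≈ +$929 billion.

+$929 billion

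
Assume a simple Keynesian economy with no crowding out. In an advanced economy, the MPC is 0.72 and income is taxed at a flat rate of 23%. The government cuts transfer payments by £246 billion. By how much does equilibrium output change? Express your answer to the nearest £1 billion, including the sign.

−£397 billion

The transfer change shifts disposable income by −£246 billion, so first-round consumption changes by c·ΔTR = 0.72 × (−£246 billion) = −£177.12 billion.
Expenditure multiplier = 1/(1 − c(1−t)) = 1/(1 − 0.72×0.77) = 1/0.4456 ≈ 2.244.
The transfer multiplier is c × k ≈ 1.616, so ΔY = k × (c·ΔTR) = (−£177.12 billion) / 0.4456 ≈ −£397 billion.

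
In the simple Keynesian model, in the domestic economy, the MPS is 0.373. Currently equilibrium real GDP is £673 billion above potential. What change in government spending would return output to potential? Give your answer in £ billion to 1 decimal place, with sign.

−£251.0 billion

MPC = 1 − MPS = 1 − 0.373 = 0.627.
Spending multiplier = 1/(1 − MPC) = 1/(1 − 0.627) = 1/0.373 ≈ 2.681.
Need ΔY = −£673 billion, so ΔG = ΔY/k = (−£673 billion) × 0.373 ≈ −£251 billion.
The government should cut government spending by £251 billion.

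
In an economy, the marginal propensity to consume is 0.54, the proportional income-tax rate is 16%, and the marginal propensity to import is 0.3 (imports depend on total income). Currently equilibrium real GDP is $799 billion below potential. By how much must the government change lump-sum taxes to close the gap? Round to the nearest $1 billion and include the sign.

−$1,252 billion

Spending multiplier = 1/(1 − c(1−t) + m) = 1/(1 − 0.54×0.84 + 0.3) = 1/0.8464 ≈ 1.181.
Tax multiplier = −c·k = −0.54/0.8464 ≈ −0.638. Need ΔY = +$799 billion, so ΔT = ΔY/(−c·k) = −(+$799 billion) × 0.8464 / 0.54 ≈ −$1,252 billion.
The government should cut lump-sum taxes by $1,252 billion.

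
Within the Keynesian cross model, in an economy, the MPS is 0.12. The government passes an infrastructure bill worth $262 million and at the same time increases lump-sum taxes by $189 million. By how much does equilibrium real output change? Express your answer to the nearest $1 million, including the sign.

MPC = 1 − MPS = 1 − 0.12 = 0.88.
Expenditure multiplier = 1/(1 − MPC) = 1/(1 − 0.88) = 1/0.12 ≈ 8.333.
ΔG contributes k·ΔG = (+$262 million) / 0.12 ≈ +$2,183.3 million.
ΔT of +$189 million changes first-round spending by −c·ΔT = −$166.32 million, contributing k·(−c·ΔT) = (−$166.32 million) / 0.12 = −$1,386 million.
Net ΔY = k(ΔG − c·ΔT) = (+$95.68 million) / 0.12 ≈ +$797 million.

+$797 million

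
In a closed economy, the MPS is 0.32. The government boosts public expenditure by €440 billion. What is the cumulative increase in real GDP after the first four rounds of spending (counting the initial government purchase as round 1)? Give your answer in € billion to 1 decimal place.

€1,081.0 billion

MPC = 1 − MPS = 1 − 0.32 = 0.68.
Round 1 adds ΔG = €440 billion; each later round is MPC = 0.68 times the previous.
After 4 rounds: 440 + 299.2 + 203.456 + 138.35008 = ΔG·(1 − c^4)/(1 − c) = 440 × (1 − 0.21381376)/0.32 ≈ €1,081 billion.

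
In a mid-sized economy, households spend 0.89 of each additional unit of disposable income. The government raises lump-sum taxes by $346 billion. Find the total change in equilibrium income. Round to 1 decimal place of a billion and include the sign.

−$2,799.5 billion

A lump-sum tax change of +$346 billion shifts disposable income by −$346 billion; first-round consumption changes by −c × ΔT = −0.89 × (+$346 billion) = −$307.94 billion.
Expenditure multiplier = 1/(1 − MPC) = 1/(1 − 0.89) = 1/0.11 ≈ 9.091.
The tax multiplier is −c × k ≈ −8.091, so ΔY = k × (−c·ΔT) = (−$307.94 billion) / 0.11 ≈ −$2,799.5 billion.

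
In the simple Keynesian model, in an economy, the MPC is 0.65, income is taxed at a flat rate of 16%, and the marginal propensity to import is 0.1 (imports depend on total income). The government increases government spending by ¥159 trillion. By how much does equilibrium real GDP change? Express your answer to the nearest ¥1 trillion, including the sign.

+¥287 trillion

Expenditure multiplier = 1/(1 − c(1−t) + m) = 1/(1 − 0.65×0.84 + 0.1) = 1/0.554 ≈ 1.805.
ΔY = k × ΔG = (+¥159 trillion) / 0.554 ≈ +¥287 trillion.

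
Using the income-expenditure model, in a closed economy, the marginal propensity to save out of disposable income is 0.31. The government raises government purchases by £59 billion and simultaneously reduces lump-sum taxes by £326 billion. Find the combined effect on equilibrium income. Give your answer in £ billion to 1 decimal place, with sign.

+£915.9 billion

MPC = 1 − MPS = 1 − 0.31 = 0.69.
Expenditure multiplier = 1/(1 − MPC) = 1/(1 − 0.69) = 1/0.31 ≈ 3.226.
ΔG contributes k·ΔG = (+£59 billion) / 0.31 ≈ +£190.3 billion.
ΔT of −£326 billion changes first-round spending by −c·ΔT = +£224.94 billion, contributing k·(−c·ΔT) = (+£224.94 billion) / 0.31 ≈ +£725.6 billion.
Net ΔY = k(ΔG − c·ΔT) = (+£283.94 billion) / 0.31 ≈ +£915.9 billion.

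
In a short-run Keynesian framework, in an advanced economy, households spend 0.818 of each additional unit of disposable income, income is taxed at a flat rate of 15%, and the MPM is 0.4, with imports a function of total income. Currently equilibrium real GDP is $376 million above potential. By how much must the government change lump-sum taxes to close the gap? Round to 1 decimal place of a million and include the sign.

Spending multiplier = 1/(1 − c(1−t) + m) = 1/(1 − 0.818×0.85 + 0.4) = 1/0.7047 ≈ 1.419.
Tax multiplier = −c·k = −0.818/0.7047 ≈ −1.161. Need ΔY = −$376 million, so ΔT = ΔY/(−c·k) = −(−$376 million) × 0.7047 / 0.818 ≈ +$323.9 million.
The government should raise lump-sum taxes by $323.9 million.

+$323.9 million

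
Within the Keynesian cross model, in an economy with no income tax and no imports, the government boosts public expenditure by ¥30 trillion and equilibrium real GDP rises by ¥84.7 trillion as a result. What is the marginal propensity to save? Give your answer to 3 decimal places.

0.354

Implied spending multiplier k = ΔY/ΔG = 84.7/30 ≈ 2.8233.
Since k = 1/(1 − MPC), MPC = 1 − 1/k = 1 − ΔG/ΔY = 1 − 30/84.7 ≈ 0.646.
MPS = 1 − MPC = 0.354.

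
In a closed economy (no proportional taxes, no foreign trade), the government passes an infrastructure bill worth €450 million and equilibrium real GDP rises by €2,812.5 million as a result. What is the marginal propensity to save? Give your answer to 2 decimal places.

Implied spending multiplier k = ΔY/ΔG = 2,812.5/450 = 6.25.
Since k = 1/(1 − MPC), MPC = 1 − 1/k = 1 − ΔG/ΔY = 1 − 450/2,812.5 = 0.84.
MPS = 1 − MPC = 0.16.

0.16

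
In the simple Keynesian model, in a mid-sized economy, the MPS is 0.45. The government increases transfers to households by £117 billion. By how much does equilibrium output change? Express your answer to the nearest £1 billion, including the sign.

+£143 billion

MPC = 1 − MPS = 1 − 0.45 = 0.55.
The transfer change shifts disposable income by +£117 billion, so first-round consumption changes by c·ΔTR = 0.55 × (+£117 billion) = +£64.35 billion.
Expenditure multiplier = 1/(1 − MPC) = 1/(1 − 0.55) = 1/0.45 ≈ 2.222.
The transfer multiplier is c × k ≈ 1.222, so ΔY = k × (c·ΔTR) = (+£64.35 billion) / 0.45 = +£143 billion.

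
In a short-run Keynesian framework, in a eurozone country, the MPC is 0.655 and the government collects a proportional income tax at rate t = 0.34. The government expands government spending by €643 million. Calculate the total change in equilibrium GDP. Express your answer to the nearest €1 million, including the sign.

Spending multiplier = 1/(1 − c(1−t)) = 1/(1 − 0.655×0.66) = 1/0.5677 ≈ 1.761.
ΔY = k × ΔG = (+€643 million) / 0.5677 ≈ +€1,133 million.

+€1,133 million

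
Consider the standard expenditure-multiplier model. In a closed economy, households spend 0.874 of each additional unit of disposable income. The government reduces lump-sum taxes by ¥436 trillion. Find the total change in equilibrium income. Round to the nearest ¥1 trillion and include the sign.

+¥3,024 trillion

A lump-sum tax change of −¥436 trillion shifts disposable income by +¥436 trillion; first-round consumption changes by −c × ΔT = −0.874 × (−¥436 trillion) = +¥381.064 trillion.
Expenditure multiplier = 1/(1 − MPC) = 1/(1 − 0.874) = 1/0.126 ≈ 7.937.
The tax multiplier is −c × k ≈ −6.937, so ΔY = k × (−c·ΔT) = (+¥381.064 trillion) / 0.126 ≈ +¥3,024 trillion.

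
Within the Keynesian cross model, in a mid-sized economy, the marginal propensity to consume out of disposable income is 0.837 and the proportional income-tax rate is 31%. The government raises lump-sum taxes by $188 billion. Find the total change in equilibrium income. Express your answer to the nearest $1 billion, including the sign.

A lump-sum tax change of +$188 billion shifts disposable income by −$188 billion; first-round consumption changes by −c × ΔT = −0.837 × (+$188 billion) = −$157.356 billion.
Expenditure multiplier = 1/(1 − c(1−t)) = 1/(1 − 0.837×0.69) = 1/0.42247 ≈ 2.367.
The tax multiplier is −c × k ≈ −1.981, so ΔY = k × (−c·ΔT) = (−$157.356 billion) / 0.42247 ≈ −$372 billion.

−$372 billion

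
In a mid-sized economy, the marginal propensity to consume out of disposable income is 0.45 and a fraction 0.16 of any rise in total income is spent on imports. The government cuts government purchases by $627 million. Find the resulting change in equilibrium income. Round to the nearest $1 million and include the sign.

−$883 million

Spending multiplier = 1/(1 − c + m) = 1/(1 − 0.45 + 0.16) = 1/0.71 ≈ 1.408.
ΔY = k × ΔG = (−$627 million) / 0.71 ≈ −$883 million.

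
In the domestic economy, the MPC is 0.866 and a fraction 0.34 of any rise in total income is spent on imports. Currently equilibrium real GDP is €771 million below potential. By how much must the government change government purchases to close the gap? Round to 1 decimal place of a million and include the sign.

+€365.5 million

Spending multiplier = 1/(1 − c + m) = 1/(1 − 0.866 + 0.34) = 1/0.474 ≈ 2.11.
Need ΔY = +€771 million, so ΔG = ΔY/k = (+€771 million) × 0.474 ≈ +€365.5 million.
The government should increase government purchases by €365.5 million.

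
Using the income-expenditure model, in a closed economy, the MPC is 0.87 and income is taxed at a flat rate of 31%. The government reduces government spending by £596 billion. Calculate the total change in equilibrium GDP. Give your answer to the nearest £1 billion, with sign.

−£1,491 billion

Spending multiplier = 1/(1 − c(1−t)) = 1/(1 − 0.87×0.69) = 1/0.3997 ≈ 2.502.
ΔY = k × ΔG = (−£596 billion) / 0.3997 ≈ −£1,491 billion.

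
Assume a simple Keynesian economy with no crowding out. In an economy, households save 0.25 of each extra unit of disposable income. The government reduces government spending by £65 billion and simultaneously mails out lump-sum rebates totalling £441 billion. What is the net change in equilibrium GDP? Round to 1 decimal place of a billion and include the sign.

+£1,063.0 billion

MPC = 1 − MPS = 1 − 0.25 = 0.75.
Expenditure multiplier = 1/(1 − MPC) = 1/(1 − 0.75) = 1/0.25 = 4.
ΔG contributes k·ΔG = (−£65 billion) / 0.25 = −£260 billion.
ΔT of −£441 billion changes first-round spending by −c·ΔT = +£330.75 billion, contributing k·(−c·ΔT) = (+£330.75 billion) / 0.25 = +£1,323 billion.
Net ΔY = k(ΔG − c·ΔT) = (+£265.75 billion) / 0.25 = +£1,063 billion.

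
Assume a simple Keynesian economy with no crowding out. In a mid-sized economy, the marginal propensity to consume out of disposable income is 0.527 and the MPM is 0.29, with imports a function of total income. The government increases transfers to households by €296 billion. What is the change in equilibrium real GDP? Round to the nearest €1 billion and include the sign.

+€204 billion

The transfer change shifts disposable income by +€296 billion, so first-round consumption changes by c·ΔTR = 0.527 × (+€296 billion) = +€155.992 billion.
Expenditure multiplier = 1/(1 − c + m) = 1/(1 − 0.527 + 0.29) = 1/0.763 ≈ 1.311.
The transfer multiplier is c × k ≈ 0.691, so ΔY = k × (c·ΔTR) = (+€155.992 billion) / 0.763 ≈ +€204 billion.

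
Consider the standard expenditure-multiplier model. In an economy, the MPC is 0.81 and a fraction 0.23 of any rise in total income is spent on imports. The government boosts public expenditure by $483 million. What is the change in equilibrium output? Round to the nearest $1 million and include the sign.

+$1,150 million

Government-spending multiplier = 1/(1 − c + m) = 1/(1 − 0.81 + 0.23) = 1/0.42 ≈ 2.381.
ΔY = k × ΔG = (+$483 million) / 0.42 = +$1,150 million.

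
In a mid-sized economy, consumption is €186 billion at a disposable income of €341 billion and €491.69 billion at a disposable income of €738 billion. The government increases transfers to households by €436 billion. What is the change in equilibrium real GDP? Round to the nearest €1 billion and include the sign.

MPC = ΔC/ΔYd = (491.69 − 186)/(738 − 341) = 305.69/397 = 0.77.
The transfer change shifts disposable income by +€436 billion, so first-round consumption changes by c·ΔTR = 0.77 × (+€436 billion) = +€335.72 billion.
Expenditure multiplier = 1/(1 − MPC) = 1/(1 − 0.77) = 1/0.23 ≈ 4.348.
The transfer multiplier is c × k ≈ 3.348, so ΔY = k × (c·ΔTR) = (+€335.72 billion) / 0.23 ≈ +€1,460 billion.

+€1,460 billion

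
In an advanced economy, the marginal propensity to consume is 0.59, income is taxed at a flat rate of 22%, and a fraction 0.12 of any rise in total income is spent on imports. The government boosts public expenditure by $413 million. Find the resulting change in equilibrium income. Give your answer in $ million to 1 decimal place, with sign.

+$625.9 million

Expenditure multiplier = 1/(1 − c(1−t) + m) = 1/(1 − 0.59×0.78 + 0.12) = 1/0.6598 ≈ 1.516.
ΔY = k × ΔG = (+$413 million) / 0.6598 ≈ +$625.9 million.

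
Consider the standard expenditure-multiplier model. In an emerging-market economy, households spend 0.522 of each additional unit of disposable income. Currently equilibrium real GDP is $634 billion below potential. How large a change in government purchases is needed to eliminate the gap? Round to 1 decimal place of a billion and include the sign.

Spending multiplier = 1/(1 − MPC) = 1/(1 − 0.522) = 1/0.478 ≈ 2.092.
Need ΔY = +$634 billion, so ΔG = ΔY/k = (+$634 billion) × 0.478 ≈ +$303.1 billion.
The government should increase government purchases by $303.1 billion.

+$303.1 billion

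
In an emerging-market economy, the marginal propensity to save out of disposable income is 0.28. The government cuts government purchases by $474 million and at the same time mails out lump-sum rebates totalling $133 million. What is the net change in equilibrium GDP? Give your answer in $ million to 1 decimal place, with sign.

−$1,350.9 million

MPC = 1 − MPS = 1 − 0.28 = 0.72.
Expenditure multiplier = 1/(1 − MPC) = 1/(1 − 0.72) = 1/0.28 ≈ 3.571.
ΔG contributes k·ΔG = (−$474 million) / 0.28 ≈ −$1,692.9 million.
ΔT of −$133 million changes first-round spending by −c·ΔT = +$95.76 million, contributing k·(−c·ΔT) = (+$95.76 million) / 0.28 = +$342 million.
Net ΔY = k(ΔG − c·ΔT) = (−$378.24 million) / 0.28 ≈ −$1,350.9 million.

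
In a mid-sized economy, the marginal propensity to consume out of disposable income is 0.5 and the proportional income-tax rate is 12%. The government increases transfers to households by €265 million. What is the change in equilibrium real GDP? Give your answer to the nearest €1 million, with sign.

+€237 million

The transfer change shifts disposable income by +€265 million, so first-round consumption changes by c·ΔTR = 0.5 × (+€265 million) = +€132.5 million.
Expenditure multiplier = 1/(1 − c(1−t)) = 1/(1 − 0.5×0.88) = 1/0.56 ≈ 1.786.
The transfer multiplier is c × k ≈ 0.893, so ΔY = k × (c·ΔTR) = (+€132.5 million) / 0.56 ≈ +€237 million.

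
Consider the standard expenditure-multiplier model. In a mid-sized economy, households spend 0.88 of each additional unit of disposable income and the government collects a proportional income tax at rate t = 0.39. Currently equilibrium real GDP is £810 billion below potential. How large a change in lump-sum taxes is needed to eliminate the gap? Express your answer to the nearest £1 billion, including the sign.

Spending multiplier = 1/(1 − c(1−t)) = 1/(1 − 0.88×0.61) = 1/0.4632 ≈ 2.159.
Tax multiplier = −c·k = −0.88/0.4632 ≈ −1.9. Need ΔY = +£810 billion, so ΔT = ΔY/(−c·k) = −(+£810 billion) × 0.4632 / 0.88 ≈ −£426 billion.
The government should cut lump-sum taxes by £426 billion.

−£426 billion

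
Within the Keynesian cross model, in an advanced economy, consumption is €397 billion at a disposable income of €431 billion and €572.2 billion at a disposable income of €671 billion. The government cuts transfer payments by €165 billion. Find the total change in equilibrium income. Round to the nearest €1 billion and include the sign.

MPC = ΔC/ΔYd = (572.2 − 397)/(671 − 431) = 175.2/240 = 0.73.
The transfer change shifts disposable income by −€165 billion, so first-round consumption changes by c·ΔTR = 0.73 × (−€165 billion) = −€120.45 billion.
Expenditure multiplier = 1/(1 − MPC) = 1/(1 − 0.73) = 1/0.27 ≈ 3.704.
The transfer multiplier is c × k ≈ 2.704, so ΔY = k × (c·ΔTR) = (−€120.45 billion) / 0.27 ≈ −€446 billion.

−€446 billion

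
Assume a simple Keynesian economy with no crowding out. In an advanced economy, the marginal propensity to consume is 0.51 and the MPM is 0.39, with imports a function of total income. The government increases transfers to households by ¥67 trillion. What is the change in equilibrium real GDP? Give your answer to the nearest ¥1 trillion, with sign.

The transfer change shifts disposable income by +¥67 trillion, so first-round consumption changes by c·ΔTR = 0.51 × (+¥67 trillion) = +¥34.17 trillion.
Expenditure multiplier = 1/(1 − c + m) = 1/(1 − 0.51 + 0.39) = 1/0.88 ≈ 1.136.
The transfer multiplier is c × k ≈ 0.58, so ΔY = k × (c·ΔTR) = (+¥34.17 trillion) / 0.88 ≈ +¥39 trillion.

+¥39 trillion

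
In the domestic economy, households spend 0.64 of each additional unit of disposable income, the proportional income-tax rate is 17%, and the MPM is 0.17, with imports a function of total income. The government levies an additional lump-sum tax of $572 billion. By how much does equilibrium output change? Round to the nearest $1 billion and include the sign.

−$573 billion

A lump-sum tax change of +$572 billion shifts disposable income by −$572 billion; first-round consumption changes by −c × ΔT = −0.64 × (+$572 billion) = −$366.08 billion.
Expenditure multiplier = 1/(1 − c(1−t) + m) = 1/(1 − 0.64×0.83 + 0.17) = 1/0.6388 ≈ 1.565.
The tax multiplier is −c × k ≈ −1.002, so ΔY = k × (−c·ΔT) = (−$366.08 billion) / 0.6388 ≈ −$573 billion.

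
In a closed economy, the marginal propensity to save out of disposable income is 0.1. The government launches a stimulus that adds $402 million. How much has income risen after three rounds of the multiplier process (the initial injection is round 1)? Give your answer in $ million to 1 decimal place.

MPC = 1 − MPS = 1 − 0.1 = 0.9.
Round 1 adds ΔG = $402 million; each later round is MPC = 0.9 times the previous.
After 3 rounds: 402 + 361.8 + 325.62 = ΔG·(1 − c^3)/(1 − c) = 402 × (1 − 0.729)/0.1 ≈ $1,089.4 million.

$1,089.4 million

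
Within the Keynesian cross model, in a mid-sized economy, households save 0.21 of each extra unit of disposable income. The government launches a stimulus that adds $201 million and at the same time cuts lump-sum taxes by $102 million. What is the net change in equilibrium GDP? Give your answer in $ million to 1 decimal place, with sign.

MPC = 1 − MPS = 1 − 0.21 = 0.79.
Expenditure multiplier = 1/(1 − MPC) = 1/(1 − 0.79) = 1/0.21 ≈ 4.762.
ΔG contributes k·ΔG = (+$201 million) / 0.21 ≈ +$957.1 million.
ΔT of −$102 million changes first-round spending by −c·ΔT = +$80.58 million, contributing k·(−c·ΔT) = (+$80.58 million) / 0.21 ≈ +$383.7 million.
Net ΔY = k(ΔG − c·ΔT) = (+$281.58 million) / 0.21 ≈ +$1,340.9 million.

+$1,340.9 million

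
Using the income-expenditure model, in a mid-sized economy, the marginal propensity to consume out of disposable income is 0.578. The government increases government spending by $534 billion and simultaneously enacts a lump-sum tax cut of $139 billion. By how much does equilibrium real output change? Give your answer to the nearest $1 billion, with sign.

Expenditure multiplier = 1/(1 − MPC) = 1/(1 − 0.578) = 1/0.422 ≈ 2.37.
ΔG contributes k·ΔG = (+$534 billion) / 0.422 ≈ +$1,265.4 billion.
ΔT of −$139 billion changes first-round spending by −c·ΔT = +$80.342 billion, contributing k·(−c·ΔT) = (+$80.342 billion) / 0.422 ≈ +$190.4 billion.
Net ΔY = k(ΔG − c·ΔT) = (+$614.342 billion) / 0.422 ≈ +$1,456 billion.

+$1,456 billion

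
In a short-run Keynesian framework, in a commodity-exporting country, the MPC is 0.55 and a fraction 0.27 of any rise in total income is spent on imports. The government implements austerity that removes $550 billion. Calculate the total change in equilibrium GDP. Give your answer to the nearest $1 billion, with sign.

−$764 billion

Government-spending multiplier = 1/(1 − c + m) = 1/(1 − 0.55 + 0.27) = 1/0.72 ≈ 1.389.
ΔY = k × ΔG = (−$550 billion) / 0.72 ≈ −$764 billion.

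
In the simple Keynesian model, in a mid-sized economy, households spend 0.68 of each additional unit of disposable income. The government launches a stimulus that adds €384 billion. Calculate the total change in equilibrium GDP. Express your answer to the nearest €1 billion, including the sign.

+€1,200 billion

Spending multiplier = 1/(1 − MPC) = 1/(1 − 0.68) = 1/0.32 = 3.125.
ΔY = k × ΔG = (+€384 billion) / 0.32 = +€1,200 billion.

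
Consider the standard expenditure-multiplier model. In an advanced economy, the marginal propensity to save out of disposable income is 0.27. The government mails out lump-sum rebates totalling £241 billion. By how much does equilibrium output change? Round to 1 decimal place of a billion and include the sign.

MPC = 1 − MPS = 1 − 0.27 = 0.73.
A lump-sum tax change of −£241 billion shifts disposable income by +£241 billion; first-round consumption changes by −c × ΔT = −0.73 × (−£241 billion) = +£175.93 billion.
Expenditure multiplier = 1/(1 − MPC) = 1/(1 − 0.73) = 1/0.27 ≈ 3.704.
The tax multiplier is −c × k ≈ −2.704, so ΔY = k × (−c·ΔT) = (+£175.93 billion) / 0.27 ≈ +£651.6 billion.

+£651.6 billion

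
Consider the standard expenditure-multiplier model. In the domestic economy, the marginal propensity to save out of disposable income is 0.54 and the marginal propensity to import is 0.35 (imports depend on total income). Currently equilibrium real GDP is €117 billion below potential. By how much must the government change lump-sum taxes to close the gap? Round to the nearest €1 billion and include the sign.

MPC = 1 − MPS = 1 − 0.54 = 0.46.
Spending multiplier = 1/(1 − c + m) = 1/(1 − 0.46 + 0.35) = 1/0.89 ≈ 1.124.
Tax multiplier = −c·k = −0.46/0.89 ≈ −0.517. Need ΔY = +€117 billion, so ΔT = ΔY/(−c·k) = −(+€117 billion) × 0.89 / 0.46 ≈ −€226 billion.
The government should cut lump-sum taxes by €226 billion.

−€226 billion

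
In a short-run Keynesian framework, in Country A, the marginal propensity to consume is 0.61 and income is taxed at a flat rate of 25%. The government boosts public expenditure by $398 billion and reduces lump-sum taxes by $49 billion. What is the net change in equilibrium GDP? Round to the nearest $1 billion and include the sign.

Expenditure multiplier = 1/(1 − c(1−t)) = 1/(1 − 0.61×0.75) = 1/0.5425 ≈ 1.843.
ΔG contributes k·ΔG = (+$398 billion) / 0.5425 ≈ +$733.6 billion.
ΔT of −$49 billion changes first-round spending by −c·ΔT = +$29.89 billion, contributing k·(−c·ΔT) = (+$29.89 billion) / 0.5425 ≈ +$55.1 billion.
Net ΔY = k(ΔG − c·ΔT) = (+$427.89 billion) / 0.5425 ≈ +$789 billion.

+$789 billion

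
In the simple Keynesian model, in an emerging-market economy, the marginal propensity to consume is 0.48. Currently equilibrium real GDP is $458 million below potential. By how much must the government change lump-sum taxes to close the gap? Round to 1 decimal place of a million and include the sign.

Spending multiplier = 1/(1 − MPC) = 1/(1 − 0.48) = 1/0.52 ≈ 1.923.
Tax multiplier = −c·k = −0.48/0.52 ≈ −0.923. Need ΔY = +$458 million, so ΔT = ΔY/(−c·k) = −(+$458 million) × 0.52 / 0.48 ≈ −$496.2 million.
The government should cut lump-sum taxes by $496.2 million.

−$496.2 million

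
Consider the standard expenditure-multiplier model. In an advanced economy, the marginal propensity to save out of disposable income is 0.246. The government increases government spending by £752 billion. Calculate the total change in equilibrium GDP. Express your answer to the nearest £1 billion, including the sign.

MPC = 1 − MPS = 1 − 0.246 = 0.754.
Spending multiplier = 1/(1 − MPC) = 1/(1 − 0.754) = 1/0.246 ≈ 4.065.
ΔY = k × ΔG = (+£752 billion) / 0.246 ≈ +£3,057 billion.

+£3,057 billion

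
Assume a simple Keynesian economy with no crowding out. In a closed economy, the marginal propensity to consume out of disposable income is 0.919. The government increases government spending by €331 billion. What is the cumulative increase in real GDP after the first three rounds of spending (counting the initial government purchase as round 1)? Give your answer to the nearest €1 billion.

Round 1 adds ΔG = €331 billion; each later round is MPC = 0.919 times the previous.
After 3 rounds: 331 + 304.189 + 279.549691 = ΔG·(1 − c^3)/(1 − c) = 331 × (1 − 0.776151559)/0.081 ≈ €915 billion.

€915 billion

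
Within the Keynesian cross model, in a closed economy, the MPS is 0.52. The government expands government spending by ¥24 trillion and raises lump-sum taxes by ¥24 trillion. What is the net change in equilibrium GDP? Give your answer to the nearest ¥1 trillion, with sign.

+¥24 trillion

MPC = 1 − MPS = 1 − 0.52 = 0.48.
Expenditure multiplier = 1/(1 − MPC) = 1/(1 − 0.48) = 1/0.52 ≈ 1.923.
ΔG contributes k·ΔG = (+¥24 trillion) / 0.52 ≈ +¥46.2 trillion.
ΔT of +¥24 trillion changes first-round spending by −c·ΔT = −¥11.52 trillion, contributing k·(−c·ΔT) = (−¥11.52 trillion) / 0.52 ≈ −¥22.2 trillion.
With ΔG = ΔT and no other leakages, the balanced-budget multiplier is 1, so ΔY = ΔG = +¥24 trillion.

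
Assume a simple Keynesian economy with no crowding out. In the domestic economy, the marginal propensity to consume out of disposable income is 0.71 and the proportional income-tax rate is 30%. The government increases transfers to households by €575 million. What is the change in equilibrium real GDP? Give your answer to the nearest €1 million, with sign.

+€812 million

The transfer change shifts disposable income by +€575 million, so first-round consumption changes by c·ΔTR = 0.71 × (+€575 million) = +€408.25 million.
Expenditure multiplier = 1/(1 − c(1−t)) = 1/(1 − 0.71×0.7) = 1/0.503 ≈ 1.988.
The transfer multiplier is c × k ≈ 1.412, so ΔY = k × (c·ΔTR) = (+€408.25 million) / 0.503 ≈ +€812 million.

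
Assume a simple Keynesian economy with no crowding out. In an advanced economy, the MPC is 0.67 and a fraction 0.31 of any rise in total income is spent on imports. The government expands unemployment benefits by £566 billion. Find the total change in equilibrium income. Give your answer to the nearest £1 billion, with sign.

+£593 billion

The transfer change shifts disposable income by +£566 billion, so first-round consumption changes by c·ΔTR = 0.67 × (+£566 billion) = +£379.22 billion.
Expenditure multiplier = 1/(1 − c + m) = 1/(1 − 0.67 + 0.31) = 1/0.64 ≈ 1.563.
The transfer multiplier is c × k ≈ 1.047, so ΔY = k × (c·ΔTR) = (+£379.22 billion) / 0.64 ≈ +£593 billion.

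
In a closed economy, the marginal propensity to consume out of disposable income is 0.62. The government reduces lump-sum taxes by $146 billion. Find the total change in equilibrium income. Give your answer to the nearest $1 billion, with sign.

+$238 billion

A lump-sum tax change of −$146 billion shifts disposable income by +$146 billion; first-round consumption changes by −c × ΔT = −0.62 × (−$146 billion) = +$90.52 billion.
Expenditure multiplier = 1/(1 − MPC) = 1/(1 − 0.62) = 1/0.38 ≈ 2.632.
The tax multiplier is −c × k ≈ −1.632, so ΔY = k × (−c·ΔT) = (+$90.52 billion) / 0.38 ≈ +$238 billion.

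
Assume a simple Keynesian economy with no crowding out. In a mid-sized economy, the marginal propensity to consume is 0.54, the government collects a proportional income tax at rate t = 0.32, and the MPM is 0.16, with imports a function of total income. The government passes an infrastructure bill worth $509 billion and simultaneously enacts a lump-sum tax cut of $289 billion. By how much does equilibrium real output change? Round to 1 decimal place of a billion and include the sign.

+$838.9 billion

Expenditure multiplier = 1/(1 − c(1−t) + m) = 1/(1 − 0.54×0.68 + 0.16) = 1/0.7928 ≈ 1.261.
ΔG contributes k·ΔG = (+$509 billion) / 0.7928 ≈ +$642 billion.
ΔT of −$289 billion changes first-round spending by −c·ΔT = +$156.06 billion, contributing k·(−c·ΔT) = (+$156.06 billion) / 0.7928 ≈ +$196.8 billion.
Net ΔY = k(ΔG − c·ΔT) = (+$665.06 billion) / 0.7928 ≈ +$838.9 billion.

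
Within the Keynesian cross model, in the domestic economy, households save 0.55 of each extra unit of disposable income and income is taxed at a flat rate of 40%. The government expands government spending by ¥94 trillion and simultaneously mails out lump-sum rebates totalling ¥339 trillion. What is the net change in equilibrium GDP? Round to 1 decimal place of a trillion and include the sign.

+¥337.7 trillion

MPC = 1 − MPS = 1 − 0.55 = 0.45.
Expenditure multiplier = 1/(1 − c(1−t)) = 1/(1 − 0.45×0.6) = 1/0.73 ≈ 1.37.
ΔG contributes k·ΔG = (+¥94 trillion) / 0.73 ≈ +¥128.8 trillion.
ΔT of −¥339 trillion changes first-round spending by −c·ΔT = +¥152.55 trillion, contributing k·(−c·ΔT) = (+¥152.55 trillion) / 0.73 ≈ +¥209 trillion.
Net ΔY = k(ΔG − c·ΔT) = (+¥246.55 trillion) / 0.73 ≈ +¥337.7 trillion.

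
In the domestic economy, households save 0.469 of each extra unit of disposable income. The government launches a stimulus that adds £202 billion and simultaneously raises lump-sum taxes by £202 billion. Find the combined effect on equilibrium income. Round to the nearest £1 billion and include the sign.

+£202 billion

MPC = 1 − MPS = 1 − 0.469 = 0.531.
Expenditure multiplier = 1/(1 − MPC) = 1/(1 − 0.531) = 1/0.469 ≈ 2.132.
ΔG contributes k·ΔG = (+£202 billion) / 0.469 ≈ +£430.7 billion.
ΔT of +£202 billion changes first-round spending by −c·ΔT = −£107.262 billion, contributing k·(−c·ΔT) = (−£107.262 billion) / 0.469 ≈ −£228.7 billion.
With ΔG = ΔT and no other leakages, the balanced-budget multiplier is 1, so ΔY = ΔG = +£202 billion.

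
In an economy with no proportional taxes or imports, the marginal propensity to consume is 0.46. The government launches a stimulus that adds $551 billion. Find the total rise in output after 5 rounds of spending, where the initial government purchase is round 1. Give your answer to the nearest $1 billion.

Round 1 adds ΔG = $551 billion; each later round is MPC = 0.46 times the previous.
After 5 rounds: 551 + 253.46 + 116.5916 + 53.632136 + 24.67078256 = ΔG·(1 − c^5)/(1 − c) = 551 × (1 − 0.0205962976)/0.54 ≈ $999 billion.

$999 billion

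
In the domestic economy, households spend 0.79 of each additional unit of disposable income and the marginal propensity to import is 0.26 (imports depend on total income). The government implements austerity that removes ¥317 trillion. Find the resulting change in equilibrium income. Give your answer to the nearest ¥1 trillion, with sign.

−¥674 trillion

Spending multiplier = 1/(1 − c + m) = 1/(1 − 0.79 + 0.26) = 1/0.47 ≈ 2.128.
ΔY = k × ΔG = (−¥317 trillion) / 0.47 ≈ −¥674 trillion.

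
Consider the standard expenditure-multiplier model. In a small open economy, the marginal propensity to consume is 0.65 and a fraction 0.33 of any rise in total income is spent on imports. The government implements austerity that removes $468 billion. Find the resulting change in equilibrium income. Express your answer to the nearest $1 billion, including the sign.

Government-spending multiplier = 1/(1 − c + m) = 1/(1 − 0.65 + 0.33) = 1/0.68 ≈ 1.471.
ΔY = k × ΔG = (−$468 billion) / 0.68 ≈ −$688 billion.

−$688 billion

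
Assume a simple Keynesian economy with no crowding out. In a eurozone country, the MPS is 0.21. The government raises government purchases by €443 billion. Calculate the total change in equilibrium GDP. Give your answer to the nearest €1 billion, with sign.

MPC = 1 − MPS = 1 − 0.21 = 0.79.
Spending multiplier = 1/(1 − MPC) = 1/(1 − 0.79) = 1/0.21 ≈ 4.762.
ΔY = k × ΔG = (+€443 billion) / 0.21 ≈ +€2,110 billion.

+€2,110 billion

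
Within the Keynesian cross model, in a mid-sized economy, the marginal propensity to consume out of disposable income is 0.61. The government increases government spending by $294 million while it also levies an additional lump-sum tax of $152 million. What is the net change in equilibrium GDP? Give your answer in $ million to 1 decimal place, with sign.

+$516.1 million

Expenditure multiplier = 1/(1 − MPC) = 1/(1 − 0.61) = 1/0.39 ≈ 2.564.
ΔG contributes k·ΔG = (+$294 million) / 0.39 ≈ +$753.8 million.
ΔT of +$152 million changes first-round spending by −c·ΔT = −$92.72 million, contributing k·(−c·ΔT) = (−$92.72 million) / 0.39 ≈ −$237.7 million.
Net ΔY = k(ΔG − c·ΔT) = (+$201.28 million) / 0.39 ≈ +$516.1 million.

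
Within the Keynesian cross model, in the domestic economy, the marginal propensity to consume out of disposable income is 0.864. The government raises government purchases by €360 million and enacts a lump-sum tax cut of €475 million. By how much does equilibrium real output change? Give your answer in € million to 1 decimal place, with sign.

+€5,664.7 million

Expenditure multiplier = 1/(1 − MPC) = 1/(1 − 0.864) = 1/0.136 ≈ 7.353.
ΔG contributes k·ΔG = (+€360 million) / 0.136 ≈ +€2,647.1 million.
ΔT of −€475 million changes first-round spending by −c·ΔT = +€410.4 million, contributing k·(−c·ΔT) = (+€410.4 million) / 0.136 ≈ +€3,017.6 million.
Net ΔY = k(ΔG − c·ΔT) = (+€770.4 million) / 0.136 ≈ +€5,664.7 million.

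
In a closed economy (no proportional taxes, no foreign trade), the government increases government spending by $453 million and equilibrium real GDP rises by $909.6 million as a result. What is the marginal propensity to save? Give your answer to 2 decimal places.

0.50

Implied spending multiplier k = ΔY/ΔG = 909.6/453 ≈ 2.0079.
Since k = 1/(1 − MPC), MPC = 1 − 1/k = 1 − ΔG/ΔY = 1 − 453/909.6 ≈ 0.50.
MPS = 1 − MPC = 0.50.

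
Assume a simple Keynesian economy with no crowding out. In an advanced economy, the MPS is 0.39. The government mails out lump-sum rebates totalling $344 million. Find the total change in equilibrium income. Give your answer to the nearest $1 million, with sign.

MPC = 1 − MPS = 1 − 0.39 = 0.61.
A lump-sum tax change of −$344 million shifts disposable income by +$344 million; first-round consumption changes by −c × ΔT = −0.61 × (−$344 million) = +$209.84 million.
Expenditure multiplier = 1/(1 − MPC) = 1/(1 − 0.61) = 1/0.39 ≈ 2.564.
The tax multiplier is −c × k ≈ −1.564, so ΔY = k × (−c·ΔT) = (+$209.84 million) / 0.39 ≈ +$538 million.

+$538 million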